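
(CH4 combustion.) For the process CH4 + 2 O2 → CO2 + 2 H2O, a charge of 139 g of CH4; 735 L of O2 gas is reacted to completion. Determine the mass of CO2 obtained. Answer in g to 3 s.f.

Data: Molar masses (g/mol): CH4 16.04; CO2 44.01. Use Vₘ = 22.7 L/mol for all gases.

381 g

n(CH4) = 139.0 / 16.04 = 8.666 mol
n(O2) = 735.0 / 22.7 = 32.38 mol
n/ν for CH4 = 8.666/1 = 8.666
n/ν for O2 = 32.38/2 = 16.19
Smallest n/ν is CH4 → limiting reagent.
n(CO2) = (1/1) × 8.666 = 8.666 mol
mass = 8.666 × 44.01 = 381.4 g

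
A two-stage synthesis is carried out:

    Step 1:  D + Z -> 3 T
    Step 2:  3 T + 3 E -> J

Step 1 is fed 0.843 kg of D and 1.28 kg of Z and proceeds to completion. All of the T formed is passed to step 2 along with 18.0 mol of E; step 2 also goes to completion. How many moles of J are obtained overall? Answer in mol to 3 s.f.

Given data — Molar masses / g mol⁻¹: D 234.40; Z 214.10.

3.60 mol

Step 1:
n(D) = 0.8430×1000 / 234.40 = 3.596 mol
n(Z) = 1.280×1000 / 214.10 = 5.979 mol
n/ν for D = 3.596/1 = 3.596
n/ν for Z = 5.979/1 = 5.979
Smallest n/ν is D → limiting reagent.
n(T) produced = (3/1) × 3.596 = 10.79 mol
Step 2:
n(T) available = 10.79 mol
n(E) = 18.00 mol
n/ν for T = 10.79/3 = 3.597
n/ν for E = 18.00/3 = 6.000
Smallest n/ν is T → limiting reagent.
n(J) = (1/3) × 10.79 = 3.597 mol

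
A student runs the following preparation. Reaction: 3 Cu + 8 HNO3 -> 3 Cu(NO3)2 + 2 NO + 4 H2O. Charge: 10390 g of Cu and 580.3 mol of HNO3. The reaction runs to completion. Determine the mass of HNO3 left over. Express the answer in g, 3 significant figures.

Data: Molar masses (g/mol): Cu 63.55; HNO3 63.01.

n(Cu) = 10390 / 63.55 = 163.5 mol
n(HNO3) = 580.3 mol
n/ν for Cu = 163.5/3 = 54.50
n/ν for HNO3 = 580.3/8 = 72.54
Smallest n/ν is Cu → limiting reagent.
HNO3 consumed = (8/3) × 163.5 = 436.0 mol
HNO3 remaining = 580.3 − 436.0 = 144.3 mol
mass = 144.3 × 63.01 = 9092 g

9090 g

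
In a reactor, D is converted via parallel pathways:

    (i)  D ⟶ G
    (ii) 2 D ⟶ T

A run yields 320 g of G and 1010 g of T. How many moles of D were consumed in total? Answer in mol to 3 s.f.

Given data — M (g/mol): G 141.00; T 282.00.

n(G) = 320 / 141.00 = 2.270 mol
n(T) = 1010 / 282.00 = 3.582 mol
n(D) via (i) = (1/1)×2.270 = 2.270 mol
n(D) via (ii) = (2/1)×3.582 = 7.164 mol
total n(D) = 2.270 + 7.164 = 9.434 mol

9.43 mol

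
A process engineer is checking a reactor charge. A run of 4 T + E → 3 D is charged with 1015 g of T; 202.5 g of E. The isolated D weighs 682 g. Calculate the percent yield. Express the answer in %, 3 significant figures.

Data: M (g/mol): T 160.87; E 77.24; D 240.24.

60.0 %

n(T) = 1015 / 160.87 = 6.309 mol
n(E) = 202.5 / 77.24 = 2.622 mol
n/ν for T = 6.309/4 = 1.577
n/ν for E = 2.622/1 = 2.622
Smallest n/ν is T → limiting reagent.
theoretical n(D) = (3/4) × 6.309 = 4.732 mol → 1137 g
% yield = 682 / 1137 × 100 = 59.98 %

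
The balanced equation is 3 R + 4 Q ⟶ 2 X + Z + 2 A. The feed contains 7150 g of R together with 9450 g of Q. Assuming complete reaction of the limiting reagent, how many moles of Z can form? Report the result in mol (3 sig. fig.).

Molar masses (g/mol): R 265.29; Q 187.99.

n(R) = 7150 / 265.29 = 26.95 mol
n(Q) = 9450 / 187.99 = 50.27 mol
n/ν for R = 26.95/3 = 8.983
n/ν for Q = 50.27/4 = 12.57
Smallest n/ν is R → limiting reagent.
n(Z) = (1/3) × 26.95 = 8.983 mol

8.98 mol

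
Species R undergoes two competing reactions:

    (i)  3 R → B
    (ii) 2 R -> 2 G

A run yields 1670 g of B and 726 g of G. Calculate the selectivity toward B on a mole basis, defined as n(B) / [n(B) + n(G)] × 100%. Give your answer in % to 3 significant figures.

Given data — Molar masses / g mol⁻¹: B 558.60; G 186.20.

n(B) = 1670 / 558.60 = 2.990 mol
n(G) = 726 / 186.20 = 3.899 mol
selectivity = 2.990/(2.990+3.899) × 100 = 43.40 %

43.4 %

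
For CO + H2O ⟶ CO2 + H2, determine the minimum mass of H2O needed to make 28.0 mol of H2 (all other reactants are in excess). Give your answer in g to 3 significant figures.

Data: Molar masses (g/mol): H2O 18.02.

n(H2) = 28.00 mol
n(H2O) = (1/1) × 28.00 = 28.00 mol
mass = 28.00 × 18.02 = 504.6 g

505 g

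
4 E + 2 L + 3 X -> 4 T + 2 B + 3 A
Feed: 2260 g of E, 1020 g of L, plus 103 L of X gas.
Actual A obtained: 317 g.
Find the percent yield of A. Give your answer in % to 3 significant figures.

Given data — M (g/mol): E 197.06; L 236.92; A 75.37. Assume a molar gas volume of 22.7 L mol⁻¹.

92.7 %

n(E) = 2260 / 197.06 = 11.47 mol
n(L) = 1020 / 236.92 = 4.305 mol
n(X) = 103.0 / 22.7 = 4.537 mol
n/ν for E = 11.47/4 = 2.868
n/ν for L = 4.305/2 = 2.153
n/ν for X = 4.537/3 = 1.512
Smallest n/ν is X → limiting reagent.
theoretical n(A) = (3/3) × 4.537 = 4.537 mol → 342.0 g
% yield = 317 / 342.0 × 100 = 92.69 %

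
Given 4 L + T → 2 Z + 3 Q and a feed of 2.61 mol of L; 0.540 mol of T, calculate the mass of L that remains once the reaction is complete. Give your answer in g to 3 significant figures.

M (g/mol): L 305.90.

138 g

n(L) = 2.610 mol
n(T) = 0.5400 mol
n/ν → L: 0.6525, T: 0.5400; T is limiting.
L consumed = (4/1) × 0.5400 = 2.160 mol
L remaining = 2.610 − 2.160 = 0.4500 mol
mass = 0.4500 × 305.90 = 137.7 g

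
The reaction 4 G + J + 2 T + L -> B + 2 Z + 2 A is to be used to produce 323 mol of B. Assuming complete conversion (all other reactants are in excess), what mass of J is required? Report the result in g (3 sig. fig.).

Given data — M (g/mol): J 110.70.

35800 g

n(B) = 323.0 mol
n(J) = (1/1) × 323.0 = 323.0 mol
mass = 323.0 × 110.70 = 35760 g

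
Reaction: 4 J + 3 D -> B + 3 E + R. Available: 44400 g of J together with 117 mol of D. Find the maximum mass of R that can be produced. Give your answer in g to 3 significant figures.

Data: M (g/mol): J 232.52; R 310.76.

n(J) = 44400 / 232.52 = 191.0 mol
n(D) = 117.0 mol
n/ν for J = 191.0/4 = 47.75
n/ν for D = 117.0/3 = 39.00
Smallest n/ν is D → limiting reagent.
n(R) = (1/3) × 117.0 = 39.00 mol
mass = 39.00 × 310.76 = 12120 g

12100 g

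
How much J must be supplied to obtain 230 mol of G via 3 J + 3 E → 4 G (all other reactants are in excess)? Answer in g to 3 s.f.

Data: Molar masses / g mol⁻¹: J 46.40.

8000 g

n(G) = 230.0 mol
n(J) = (3/4) × 230.0 = 172.5 mol
mass = 172.5 × 46.40 = 8004 g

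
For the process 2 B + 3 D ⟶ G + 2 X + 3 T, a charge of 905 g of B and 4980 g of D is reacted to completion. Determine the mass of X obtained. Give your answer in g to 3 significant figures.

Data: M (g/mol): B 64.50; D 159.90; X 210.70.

2960 g

n(B) = 905.0 / 64.50 = 14.03 mol
n(D) = 4980 / 159.90 = 31.14 mol
n/ν for B = 14.03/2 = 7.015
n/ν for D = 31.14/3 = 10.38
Smallest n/ν is B → limiting reagent.
n(X) = (2/2) × 14.03 = 14.03 mol
mass = 14.03 × 210.70 = 2956 g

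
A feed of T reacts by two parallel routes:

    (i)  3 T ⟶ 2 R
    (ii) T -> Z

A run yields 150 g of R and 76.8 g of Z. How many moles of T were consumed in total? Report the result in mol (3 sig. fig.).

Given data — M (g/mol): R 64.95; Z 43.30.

5.24 mol

n(R) = 150 / 64.95 = 2.309 mol
n(Z) = 76.8 / 43.30 = 1.774 mol
n(T) via (i) = (3/2)×2.309 = 3.464 mol
n(T) via (ii) = (1/1)×1.774 = 1.774 mol
total n(T) = 3.464 + 1.774 = 5.238 mol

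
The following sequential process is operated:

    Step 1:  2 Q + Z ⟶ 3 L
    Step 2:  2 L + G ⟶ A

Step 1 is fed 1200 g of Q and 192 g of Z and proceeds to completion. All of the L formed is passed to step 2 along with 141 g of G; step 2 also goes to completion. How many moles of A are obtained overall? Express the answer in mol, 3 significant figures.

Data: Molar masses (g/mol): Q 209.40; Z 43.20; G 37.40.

Step 1:
n(Q) = 1200 / 209.40 = 5.731 mol
n(Z) = 192.0 / 43.20 = 4.444 mol
n/ν for Q = 5.731/2 = 2.866
n/ν for Z = 4.444/1 = 4.444
Smallest n/ν is Q → limiting reagent.
n(L) produced = (3/2) × 5.731 = 8.597 mol
Step 2:
n(L) available = 8.597 mol
n(G) = 141.0 / 37.40 = 3.770 mol
n/ν for L = 8.597/2 = 4.299
n/ν for G = 3.770/1 = 3.770
Smallest n/ν is G → limiting reagent.
n(A) = (1/1) × 3.770 = 3.770 mol

3.77 mol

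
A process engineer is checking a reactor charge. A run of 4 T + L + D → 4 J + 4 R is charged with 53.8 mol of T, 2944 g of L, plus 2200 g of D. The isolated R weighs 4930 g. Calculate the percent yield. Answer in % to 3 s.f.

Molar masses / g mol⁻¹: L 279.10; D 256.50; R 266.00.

n(T) = 53.80 mol
n(L) = 2944 / 279.10 = 10.55 mol
n(D) = 2200 / 256.50 = 8.577 mol
n/ν for T = 53.80/4 = 13.45
n/ν for L = 10.55/1 = 10.55
n/ν for D = 8.577/1 = 8.577
Smallest n/ν is D → limiting reagent.
theoretical n(R) = (4/1) × 8.577 = 34.31 mol → 9126 g
% yield = 4930 / 9126 × 100 = 54.02 %

54.0 %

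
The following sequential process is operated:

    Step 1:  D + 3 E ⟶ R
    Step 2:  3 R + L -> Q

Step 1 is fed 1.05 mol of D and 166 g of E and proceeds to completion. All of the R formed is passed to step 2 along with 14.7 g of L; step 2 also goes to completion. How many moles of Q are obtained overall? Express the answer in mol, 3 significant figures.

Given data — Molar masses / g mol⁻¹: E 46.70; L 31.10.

Step 1:
n(D) = 1.050 mol
n(E) = 166.0 / 46.70 = 3.555 mol
n/ν → D: 1.050, E: 1.185; D is limiting.
n(R) produced = (1/1) × 1.050 = 1.050 mol
Step 2:
n(R) available = 1.050 mol
n(L) = 14.70 / 31.10 = 0.4727 mol
n/ν → R: 0.3500, L: 0.4727; R is limiting.
n(Q) = (1/3) × 1.050 = 0.3500 mol

0.350 mol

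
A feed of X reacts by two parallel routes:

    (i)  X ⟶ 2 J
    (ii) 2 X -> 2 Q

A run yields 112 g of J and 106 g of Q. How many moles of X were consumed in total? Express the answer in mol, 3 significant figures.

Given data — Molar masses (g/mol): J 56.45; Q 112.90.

n(J) = 112 / 56.45 = 1.984 mol
n(Q) = 106 / 112.90 = 0.9389 mol
n(X) via (i) = (1/2)×1.984 = 0.9920 mol
n(X) via (ii) = (2/2)×0.9389 = 0.9389 mol
total n(X) = 0.9920 + 0.9389 = 1.931 mol

1.93 mol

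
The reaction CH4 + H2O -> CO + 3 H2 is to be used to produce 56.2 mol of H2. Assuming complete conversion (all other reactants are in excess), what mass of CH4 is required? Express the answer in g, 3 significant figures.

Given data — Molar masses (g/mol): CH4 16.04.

300 g

n(H2) = 56.20 mol
n(CH4) = (1/3) × 56.20 = 18.73 mol
mass = 18.73 × 16.04 = 300.4 g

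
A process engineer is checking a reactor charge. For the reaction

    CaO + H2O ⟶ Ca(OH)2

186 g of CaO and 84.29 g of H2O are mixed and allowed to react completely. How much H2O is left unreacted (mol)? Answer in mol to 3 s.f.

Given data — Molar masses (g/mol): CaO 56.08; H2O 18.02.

1.36 mol

n(CaO) = 186.0 / 56.08 = 3.317 mol
n(H2O) = 84.29 / 18.02 = 4.678 mol
n/ν → CaO: 3.317, H2O: 4.678; CaO is limiting.
H2O consumed = (1/1) × 3.317 = 3.317 mol
H2O remaining = 4.678 − 3.317 = 1.361 mol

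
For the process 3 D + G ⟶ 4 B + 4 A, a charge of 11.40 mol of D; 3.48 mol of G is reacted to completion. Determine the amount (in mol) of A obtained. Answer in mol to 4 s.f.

n(D) = 11.40 mol
n(G) = 3.480 mol
n/ν for D = 11.40/3 = 3.800
n/ν for G = 3.480/1 = 3.480
Smallest n/ν is G → limiting reagent.
n(A) = (4/1) × 3.480 = 13.92 mol

13.92 mol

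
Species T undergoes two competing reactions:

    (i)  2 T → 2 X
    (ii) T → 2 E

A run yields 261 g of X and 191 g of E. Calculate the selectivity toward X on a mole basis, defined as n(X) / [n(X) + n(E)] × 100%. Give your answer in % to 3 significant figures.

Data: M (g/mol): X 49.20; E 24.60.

40.6 %

n(X) = 261 / 49.20 = 5.305 mol
n(E) = 191 / 24.60 = 7.764 mol
selectivity = 5.305/(5.305+7.764) × 100 = 40.59 %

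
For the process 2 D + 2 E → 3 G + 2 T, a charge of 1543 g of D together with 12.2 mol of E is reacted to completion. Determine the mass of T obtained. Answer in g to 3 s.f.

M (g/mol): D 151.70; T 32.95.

335 g

n(D) = 1543 / 151.70 = 10.17 mol
n(E) = 12.20 mol
n/ν for D = 10.17/2 = 5.085
n/ν for E = 12.20/2 = 6.100
Smallest n/ν is D → limiting reagent.
n(T) = (2/2) × 10.17 = 10.17 mol
mass = 10.17 × 32.95 = 335.1 g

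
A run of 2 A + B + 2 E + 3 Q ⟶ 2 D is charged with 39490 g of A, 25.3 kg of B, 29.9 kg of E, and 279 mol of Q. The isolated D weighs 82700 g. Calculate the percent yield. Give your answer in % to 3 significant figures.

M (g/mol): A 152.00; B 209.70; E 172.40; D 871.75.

54.7 %

n(A) = 39490 / 152.00 = 259.8 mol
n(B) = 25.30×1000 / 209.70 = 120.6 mol
n(E) = 29.90×1000 / 172.40 = 173.4 mol
n(Q) = 279.0 mol
n/ν for A = 259.8/2 = 129.9
n/ν for B = 120.6/1 = 120.6
n/ν for E = 173.4/2 = 86.70
n/ν for Q = 279.0/3 = 93.00
Smallest n/ν is E → limiting reagent.
theoretical n(D) = (2/2) × 173.4 = 173.4 mol → 151200 g
% yield = 82700 / 151200 × 100 = 54.70 %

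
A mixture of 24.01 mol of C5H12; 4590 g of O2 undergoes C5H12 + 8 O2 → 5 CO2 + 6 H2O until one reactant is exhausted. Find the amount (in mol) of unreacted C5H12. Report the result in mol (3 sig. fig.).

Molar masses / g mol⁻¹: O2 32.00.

6.08 mol

n(C5H12) = 24.01 mol
n(O2) = 4590 / 32.00 = 143.4 mol
n/ν for C5H12 = 24.01/1 = 24.01
n/ν for O2 = 143.4/8 = 17.93
Smallest n/ν is O2 → limiting reagent.
C5H12 consumed = (1/8) × 143.4 = 17.93 mol
C5H12 remaining = 24.01 − 17.93 = 6.080 mol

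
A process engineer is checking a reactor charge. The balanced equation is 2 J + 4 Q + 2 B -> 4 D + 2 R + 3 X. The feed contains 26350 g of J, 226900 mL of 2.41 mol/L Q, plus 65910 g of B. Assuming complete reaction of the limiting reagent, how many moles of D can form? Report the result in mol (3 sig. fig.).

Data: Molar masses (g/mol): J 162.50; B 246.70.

324 mol

n(J) = 26350 / 162.50 = 162.2 mol
n(Q) = 2.41 × 226900/1000 = 546.8 mol
n(B) = 65910 / 246.70 = 267.2 mol
n/ν for J = 162.2/2 = 81.10
n/ν for Q = 546.8/4 = 136.7
n/ν for B = 267.2/2 = 133.6
Smallest n/ν is J → limiting reagent.
n(D) = (4/2) × 162.2 = 324.4 mol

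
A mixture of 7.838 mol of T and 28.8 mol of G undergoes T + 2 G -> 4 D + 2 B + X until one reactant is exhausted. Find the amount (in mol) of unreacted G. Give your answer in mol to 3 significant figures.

13.1 mol

n(T) = 7.838 mol
n(G) = 28.80 mol
n/ν for T = 7.838/1 = 7.838
n/ν for G = 28.80/2 = 14.40
Smallest n/ν is T → limiting reagent.
G consumed = (2/1) × 7.838 = 15.68 mol
G remaining = 28.80 − 15.68 = 13.12 mol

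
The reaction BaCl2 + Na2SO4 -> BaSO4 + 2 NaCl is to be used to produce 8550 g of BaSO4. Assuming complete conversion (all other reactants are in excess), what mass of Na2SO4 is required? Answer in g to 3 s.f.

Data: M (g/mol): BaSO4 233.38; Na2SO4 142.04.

5200 g

n(BaSO4) = 8550 / 233.38 = 36.64 mol
n(Na2SO4) = (1/1) × 36.64 = 36.64 mol
mass = 36.64 × 142.04 = 5204 g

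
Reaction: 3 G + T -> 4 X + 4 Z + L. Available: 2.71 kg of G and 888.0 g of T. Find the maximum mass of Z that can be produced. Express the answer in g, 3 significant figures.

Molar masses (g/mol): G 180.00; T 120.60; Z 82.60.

1660 g

n(G) = 2.710×1000 / 180.00 = 15.06 mol
n(T) = 888.0 / 120.60 = 7.363 mol
n/ν → G: 5.020, T: 7.363; G is limiting.
n(Z) = (4/3) × 15.06 = 20.08 mol
mass = 20.08 × 82.60 = 1659 g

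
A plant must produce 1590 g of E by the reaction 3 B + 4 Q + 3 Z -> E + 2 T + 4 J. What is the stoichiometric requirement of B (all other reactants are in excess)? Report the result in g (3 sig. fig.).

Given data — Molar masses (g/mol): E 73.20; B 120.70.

n(E) = 1590 / 73.20 = 21.72 mol
n(B) = (3/1) × 21.72 = 65.16 mol
mass = 65.16 × 120.70 = 7865 g

7870 g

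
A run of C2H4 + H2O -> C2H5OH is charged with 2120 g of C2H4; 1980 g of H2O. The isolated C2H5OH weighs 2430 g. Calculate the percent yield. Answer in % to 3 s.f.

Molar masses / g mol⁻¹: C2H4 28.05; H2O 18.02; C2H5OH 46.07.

n(C2H4) = 2120 / 28.05 = 75.58 mol
n(H2O) = 1980 / 18.02 = 109.9 mol
n/ν → C2H4: 75.58, H2O: 109.9; C2H4 is limiting.
theoretical n(C2H5OH) = (1/1) × 75.58 = 75.58 mol → 3482 g
% yield = 2430 / 3482 × 100 = 69.79 %

69.8 %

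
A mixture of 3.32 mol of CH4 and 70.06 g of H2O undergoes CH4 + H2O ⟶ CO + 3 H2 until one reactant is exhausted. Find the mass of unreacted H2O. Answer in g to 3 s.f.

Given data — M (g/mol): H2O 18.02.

n(CH4) = 3.320 mol
n(H2O) = 70.06 / 18.02 = 3.888 mol
n/ν → CH4: 3.320, H2O: 3.888; CH4 is limiting.
H2O consumed = (1/1) × 3.320 = 3.320 mol
H2O remaining = 3.888 − 3.320 = 0.5680 mol
mass = 0.5680 × 18.02 = 10.24 g

10.2 g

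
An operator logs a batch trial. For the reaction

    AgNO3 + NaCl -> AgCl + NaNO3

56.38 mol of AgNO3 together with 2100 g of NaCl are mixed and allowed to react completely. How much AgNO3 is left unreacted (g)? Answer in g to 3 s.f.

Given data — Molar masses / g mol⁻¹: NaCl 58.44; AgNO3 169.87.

n(AgNO3) = 56.38 mol
n(NaCl) = 2100 / 58.44 = 35.93 mol
n/ν for AgNO3 = 56.38/1 = 56.38
n/ν for NaCl = 35.93/1 = 35.93
Smallest n/ν is NaCl → limiting reagent.
AgNO3 consumed = (1/1) × 35.93 = 35.93 mol
AgNO3 remaining = 56.38 − 35.93 = 20.45 mol
mass = 20.45 × 169.87 = 3474 g

3470 g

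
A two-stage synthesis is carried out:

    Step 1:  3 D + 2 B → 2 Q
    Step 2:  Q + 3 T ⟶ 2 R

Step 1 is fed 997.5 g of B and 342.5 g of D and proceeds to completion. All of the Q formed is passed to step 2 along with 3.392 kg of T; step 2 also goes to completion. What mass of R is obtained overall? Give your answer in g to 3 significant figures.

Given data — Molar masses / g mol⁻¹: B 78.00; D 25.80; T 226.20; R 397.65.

Step 1:
n(B) = 997.5 / 78.00 = 12.79 mol
n(D) = 342.5 / 25.80 = 13.28 mol
n/ν → B: 6.395, D: 4.427; D is limiting.
n(Q) produced = (2/3) × 13.28 = 8.853 mol
Step 2:
n(Q) available = 8.853 mol
n(T) = 3.392×1000 / 226.20 = 15.00 mol
n/ν → Q: 8.853, T: 5.000; T is limiting.
n(R) = (2/3) × 15.00 = 10.00 mol
mass = 10.00 × 397.65 = 3977 g

3980 g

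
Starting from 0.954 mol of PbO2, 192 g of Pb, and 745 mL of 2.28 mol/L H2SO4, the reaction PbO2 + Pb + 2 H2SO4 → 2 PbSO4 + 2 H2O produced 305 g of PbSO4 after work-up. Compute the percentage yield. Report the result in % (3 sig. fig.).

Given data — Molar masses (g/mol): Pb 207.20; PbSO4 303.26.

n(PbO2) = 0.9540 mol
n(Pb) = 192.0 / 207.20 = 0.9266 mol
n(H2SO4) = 2.28 × 745.0/1000 = 1.699 mol
n/ν for PbO2 = 0.9540/1 = 0.9540
n/ν for Pb = 0.9266/1 = 0.9266
n/ν for H2SO4 = 1.699/2 = 0.8495
Smallest n/ν is H2SO4 → limiting reagent.
theoretical n(PbSO4) = (2/2) × 1.699 = 1.699 mol → 515.2 g
% yield = 305 / 515.2 × 100 = 59.20 %

59.2 %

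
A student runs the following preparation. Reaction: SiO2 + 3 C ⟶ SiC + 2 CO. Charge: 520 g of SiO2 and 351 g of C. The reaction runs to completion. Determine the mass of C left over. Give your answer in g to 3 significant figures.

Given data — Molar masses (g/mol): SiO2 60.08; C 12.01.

39.2 g

n(SiO2) = 520.0 / 60.08 = 8.655 mol
n(C) = 351.0 / 12.01 = 29.23 mol
n/ν for SiO2 = 8.655/1 = 8.655
n/ν for C = 29.23/3 = 9.743
Smallest n/ν is SiO2 → limiting reagent.
C consumed = (3/1) × 8.655 = 25.97 mol
C remaining = 29.23 − 25.97 = 3.260 mol
mass = 3.260 × 12.01 = 39.15 g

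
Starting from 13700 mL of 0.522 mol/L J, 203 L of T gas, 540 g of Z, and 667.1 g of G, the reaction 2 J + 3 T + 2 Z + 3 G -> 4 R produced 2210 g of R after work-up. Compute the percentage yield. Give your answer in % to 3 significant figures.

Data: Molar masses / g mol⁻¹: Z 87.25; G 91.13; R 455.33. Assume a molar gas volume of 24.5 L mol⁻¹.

n(J) = 0.522 × 13700/1000 = 7.151 mol
n(T) = 203.0 / 24.5 = 8.286 mol
n(Z) = 540.0 / 87.25 = 6.189 mol
n(G) = 667.1 / 91.13 = 7.320 mol
n/ν → J: 3.576, T: 2.762, Z: 3.095, G: 2.440; G is limiting.
theoretical n(R) = (4/3) × 7.320 = 9.760 mol → 4444 g
% yield = 2210 / 4444 × 100 = 49.73 %

49.7 %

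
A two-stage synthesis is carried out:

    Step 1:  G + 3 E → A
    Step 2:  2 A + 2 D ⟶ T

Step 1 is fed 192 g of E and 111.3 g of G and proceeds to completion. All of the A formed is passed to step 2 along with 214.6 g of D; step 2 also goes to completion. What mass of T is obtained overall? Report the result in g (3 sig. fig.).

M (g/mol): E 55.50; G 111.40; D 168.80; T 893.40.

Step 1:
n(E) = 192.0 / 55.50 = 3.459 mol
n(G) = 111.3 / 111.40 = 0.9991 mol
n/ν → E: 1.153, G: 0.9991; G is limiting.
n(A) produced = (1/1) × 0.9991 = 0.9991 mol
Step 2:
n(A) available = 0.9991 mol
n(D) = 214.6 / 168.80 = 1.271 mol
n/ν → A: 0.4996, D: 0.6355; A is limiting.
n(T) = (1/2) × 0.9991 = 0.4996 mol
mass = 0.4996 × 893.40 = 446.3 g

446 g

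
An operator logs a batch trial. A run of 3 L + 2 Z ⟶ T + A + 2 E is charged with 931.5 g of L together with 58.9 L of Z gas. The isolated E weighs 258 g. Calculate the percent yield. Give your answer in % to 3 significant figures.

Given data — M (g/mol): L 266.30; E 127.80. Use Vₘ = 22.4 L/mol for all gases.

86.6 %

n(L) = 931.5 / 266.30 = 3.498 mol
n(Z) = 58.90 / 22.4 = 2.629 mol
n/ν → L: 1.166, Z: 1.315; L is limiting.
theoretical n(E) = (2/3) × 3.498 = 2.332 mol → 298.0 g
% yield = 258 / 298.0 × 100 = 86.58 %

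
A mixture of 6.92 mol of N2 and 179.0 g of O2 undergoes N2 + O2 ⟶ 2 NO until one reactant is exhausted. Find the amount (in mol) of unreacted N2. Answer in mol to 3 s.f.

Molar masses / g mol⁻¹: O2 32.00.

n(N2) = 6.920 mol
n(O2) = 179.0 / 32.00 = 5.594 mol
n/ν → N2: 6.920, O2: 5.594; O2 is limiting.
N2 consumed = (1/1) × 5.594 = 5.594 mol
N2 remaining = 6.920 − 5.594 = 1.326 mol

1.33 mol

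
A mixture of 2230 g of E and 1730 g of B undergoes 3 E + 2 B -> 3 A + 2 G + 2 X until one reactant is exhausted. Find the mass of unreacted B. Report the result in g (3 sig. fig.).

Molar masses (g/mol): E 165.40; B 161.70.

n(E) = 2230 / 165.40 = 13.48 mol
n(B) = 1730 / 161.70 = 10.70 mol
n/ν for E = 13.48/3 = 4.493
n/ν for B = 10.70/2 = 5.350
Smallest n/ν is E → limiting reagent.
B consumed = (2/3) × 13.48 = 8.987 mol
B remaining = 10.70 − 8.987 = 1.713 mol
mass = 1.713 × 161.70 = 277.0 g

277 g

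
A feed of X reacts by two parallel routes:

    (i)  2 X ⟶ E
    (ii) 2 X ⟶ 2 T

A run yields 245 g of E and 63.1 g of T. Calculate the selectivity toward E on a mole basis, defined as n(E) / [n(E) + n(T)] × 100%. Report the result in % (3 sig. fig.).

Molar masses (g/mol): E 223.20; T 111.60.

n(E) = 245 / 223.20 = 1.098 mol
n(T) = 63.1 / 111.60 = 0.5654 mol
selectivity = 1.098/(1.098+0.5654) × 100 = 66.01 %

66.0 %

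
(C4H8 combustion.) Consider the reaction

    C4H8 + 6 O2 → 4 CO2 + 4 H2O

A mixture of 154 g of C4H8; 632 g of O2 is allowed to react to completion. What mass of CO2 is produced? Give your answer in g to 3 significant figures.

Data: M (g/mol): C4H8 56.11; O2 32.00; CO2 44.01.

483 g

n(C4H8) = 154.0 / 56.11 = 2.745 mol
n(O2) = 632.0 / 32.00 = 19.75 mol
n/ν → C4H8: 2.745, O2: 3.292; C4H8 is limiting.
n(CO2) = (4/1) × 2.745 = 10.98 mol
mass = 10.98 × 44.01 = 483.2 g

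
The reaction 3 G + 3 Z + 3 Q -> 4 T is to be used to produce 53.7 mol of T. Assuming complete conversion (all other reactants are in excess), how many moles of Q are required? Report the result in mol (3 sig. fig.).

n(T) = 53.70 mol
n(Q) = (3/4) × 53.70 = 40.28 mol

40.3 mol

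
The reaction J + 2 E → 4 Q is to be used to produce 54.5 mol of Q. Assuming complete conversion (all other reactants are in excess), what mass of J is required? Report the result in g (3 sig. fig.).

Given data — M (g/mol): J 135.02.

1840 g

n(Q) = 54.50 mol
n(J) = (1/4) × 54.50 = 13.63 mol
mass = 13.63 × 135.02 = 1840 g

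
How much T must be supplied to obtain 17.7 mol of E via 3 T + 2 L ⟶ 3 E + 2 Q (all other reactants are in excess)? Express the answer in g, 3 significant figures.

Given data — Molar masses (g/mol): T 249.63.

4420 g

n(E) = 17.70 mol
n(T) = (3/3) × 17.70 = 17.70 mol
mass = 17.70 × 249.63 = 4418 g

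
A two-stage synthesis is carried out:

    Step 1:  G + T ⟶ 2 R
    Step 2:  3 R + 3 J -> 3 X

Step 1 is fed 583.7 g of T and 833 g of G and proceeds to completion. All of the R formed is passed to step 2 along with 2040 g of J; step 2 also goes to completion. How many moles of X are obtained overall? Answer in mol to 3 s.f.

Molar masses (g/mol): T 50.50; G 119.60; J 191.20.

10.7 mol

Step 1:
n(T) = 583.7 / 50.50 = 11.56 mol
n(G) = 833.0 / 119.60 = 6.965 mol
n/ν for T = 11.56/1 = 11.56
n/ν for G = 6.965/1 = 6.965
Smallest n/ν is G → limiting reagent.
n(R) produced = (2/1) × 6.965 = 13.93 mol
Step 2:
n(R) available = 13.93 mol
n(J) = 2040 / 191.20 = 10.67 mol
n/ν for R = 13.93/3 = 4.643
n/ν for J = 10.67/3 = 3.557
Smallest n/ν is J → limiting reagent.
n(X) = (3/3) × 10.67 = 10.67 mol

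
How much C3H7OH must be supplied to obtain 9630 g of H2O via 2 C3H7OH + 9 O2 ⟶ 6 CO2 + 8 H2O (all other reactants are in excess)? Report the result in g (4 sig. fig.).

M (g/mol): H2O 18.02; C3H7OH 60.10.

8029 g

n(H2O) = 9630 / 18.02 = 534.4 mol
n(C3H7OH) = (2/8) × 534.4 = 133.6 mol
mass = 133.6 × 60.10 = 8029 g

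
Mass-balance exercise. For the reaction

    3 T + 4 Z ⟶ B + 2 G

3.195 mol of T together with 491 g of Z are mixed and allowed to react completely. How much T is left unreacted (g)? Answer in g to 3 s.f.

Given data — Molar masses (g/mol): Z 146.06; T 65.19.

n(T) = 3.195 mol
n(Z) = 491.0 / 146.06 = 3.362 mol
n/ν → T: 1.065, Z: 0.8405; Z is limiting.
T consumed = (3/4) × 3.362 = 2.522 mol
T remaining = 3.195 − 2.522 = 0.6730 mol
mass = 0.6730 × 65.19 = 43.87 g

43.9 g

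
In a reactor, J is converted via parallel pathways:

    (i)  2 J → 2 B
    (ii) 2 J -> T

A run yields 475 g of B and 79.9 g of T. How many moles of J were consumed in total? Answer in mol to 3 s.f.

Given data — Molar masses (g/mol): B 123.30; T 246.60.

n(B) = 475 / 123.30 = 3.852 mol
n(T) = 79.9 / 246.60 = 0.3240 mol
n(J) via (i) = (2/2)×3.852 = 3.852 mol
n(J) via (ii) = (2/1)×0.3240 = 0.6480 mol
total n(J) = 3.852 + 0.6480 = 4.500 mol

4.50 mol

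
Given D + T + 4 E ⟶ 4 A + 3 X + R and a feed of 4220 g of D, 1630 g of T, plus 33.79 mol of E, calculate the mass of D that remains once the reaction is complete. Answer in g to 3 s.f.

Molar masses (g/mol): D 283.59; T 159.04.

1820 g

n(D) = 4220 / 283.59 = 14.88 mol
n(T) = 1630 / 159.04 = 10.25 mol
n(E) = 33.79 mol
n/ν for D = 14.88/1 = 14.88
n/ν for T = 10.25/1 = 10.25
n/ν for E = 33.79/4 = 8.448
Smallest n/ν is E → limiting reagent.
D consumed = (1/4) × 33.79 = 8.448 mol
D remaining = 14.88 − 8.448 = 6.432 mol
mass = 6.432 × 283.59 = 1824 g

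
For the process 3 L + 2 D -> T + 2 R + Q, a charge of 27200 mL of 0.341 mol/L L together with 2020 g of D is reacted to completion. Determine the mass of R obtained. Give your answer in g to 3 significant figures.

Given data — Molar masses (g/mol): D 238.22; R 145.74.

n(L) = 0.341 × 27200/1000 = 9.275 mol
n(D) = 2020 / 238.22 = 8.480 mol
n/ν for L = 9.275/3 = 3.092
n/ν for D = 8.480/2 = 4.240
Smallest n/ν is L → limiting reagent.
n(R) = (2/3) × 9.275 = 6.183 mol
mass = 6.183 × 145.74 = 901.1 g

901 g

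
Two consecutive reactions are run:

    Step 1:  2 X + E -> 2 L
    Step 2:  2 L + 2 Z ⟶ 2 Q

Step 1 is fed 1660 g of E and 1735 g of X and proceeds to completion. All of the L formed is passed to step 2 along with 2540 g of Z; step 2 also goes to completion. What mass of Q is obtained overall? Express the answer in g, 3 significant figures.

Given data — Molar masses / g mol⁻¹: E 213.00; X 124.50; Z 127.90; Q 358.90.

Step 1:
n(E) = 1660 / 213.00 = 7.793 mol
n(X) = 1735 / 124.50 = 13.94 mol
n/ν → E: 7.793, X: 6.970; X is limiting.
n(L) produced = (2/2) × 13.94 = 13.94 mol
Step 2:
n(L) available = 13.94 mol
n(Z) = 2540 / 127.90 = 19.86 mol
n/ν → L: 6.970, Z: 9.930; L is limiting.
n(Q) = (2/2) × 13.94 = 13.94 mol
mass = 13.94 × 358.90 = 5003 g

5000 g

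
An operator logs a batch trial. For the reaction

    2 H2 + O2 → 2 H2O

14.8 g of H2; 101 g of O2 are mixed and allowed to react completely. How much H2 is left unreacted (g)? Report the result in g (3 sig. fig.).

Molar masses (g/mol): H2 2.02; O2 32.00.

n(H2) = 14.80 / 2.02 = 7.327 mol
n(O2) = 101.0 / 32.00 = 3.156 mol
n/ν for H2 = 7.327/2 = 3.664
n/ν for O2 = 3.156/1 = 3.156
Smallest n/ν is O2 → limiting reagent.
H2 consumed = (2/1) × 3.156 = 6.312 mol
H2 remaining = 7.327 − 6.312 = 1.015 mol
mass = 1.015 × 2.02 = 2.050 g

2.05 g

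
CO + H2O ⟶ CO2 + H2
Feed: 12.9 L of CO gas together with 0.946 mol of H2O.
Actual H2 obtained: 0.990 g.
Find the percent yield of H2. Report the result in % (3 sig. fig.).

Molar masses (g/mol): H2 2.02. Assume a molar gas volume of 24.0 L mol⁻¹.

n(CO) = 12.90 / 24.0 = 0.5375 mol
n(H2O) = 0.9460 mol
n/ν for CO = 0.5375/1 = 0.5375
n/ν for H2O = 0.9460/1 = 0.9460
Smallest n/ν is CO → limiting reagent.
theoretical n(H2) = (1/1) × 0.5375 = 0.5375 mol → 1.086 g
% yield = 0.990 / 1.086 × 100 = 91.16 %

91.2 %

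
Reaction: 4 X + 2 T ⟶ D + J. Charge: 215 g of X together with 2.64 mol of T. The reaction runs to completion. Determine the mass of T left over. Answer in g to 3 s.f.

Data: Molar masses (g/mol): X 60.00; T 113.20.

96.0 g

n(X) = 215.0 / 60.00 = 3.583 mol
n(T) = 2.640 mol
n/ν for X = 3.583/4 = 0.8958
n/ν for T = 2.640/2 = 1.320
Smallest n/ν is X → limiting reagent.
T consumed = (2/4) × 3.583 = 1.792 mol
T remaining = 2.640 − 1.792 = 0.8480 mol
mass = 0.8480 × 113.20 = 95.99 g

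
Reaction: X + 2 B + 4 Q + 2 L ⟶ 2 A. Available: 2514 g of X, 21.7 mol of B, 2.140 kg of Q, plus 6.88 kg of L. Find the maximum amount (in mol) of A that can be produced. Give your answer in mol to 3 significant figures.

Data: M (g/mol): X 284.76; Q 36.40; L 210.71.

17.7 mol

n(X) = 2514 / 284.76 = 8.828 mol
n(B) = 21.70 mol
n(Q) = 2.140×1000 / 36.40 = 58.79 mol
n(L) = 6.880×1000 / 210.71 = 32.65 mol
n/ν for X = 8.828/1 = 8.828
n/ν for B = 21.70/2 = 10.85
n/ν for Q = 58.79/4 = 14.70
n/ν for L = 32.65/2 = 16.33
Smallest n/ν is X → limiting reagent.
n(A) = (2/1) × 8.828 = 17.66 mol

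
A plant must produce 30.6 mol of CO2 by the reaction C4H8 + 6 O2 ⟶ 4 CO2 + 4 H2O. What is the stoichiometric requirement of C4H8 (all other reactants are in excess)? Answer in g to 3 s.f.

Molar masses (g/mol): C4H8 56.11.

429 g

n(CO2) = 30.60 mol
n(C4H8) = (1/4) × 30.60 = 7.650 mol
mass = 7.650 × 56.11 = 429.2 g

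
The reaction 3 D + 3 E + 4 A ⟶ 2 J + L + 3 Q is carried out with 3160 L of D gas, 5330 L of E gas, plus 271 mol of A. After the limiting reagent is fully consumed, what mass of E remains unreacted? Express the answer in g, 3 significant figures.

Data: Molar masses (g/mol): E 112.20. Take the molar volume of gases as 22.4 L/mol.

10900 g

n(D) = 3160 / 22.4 = 141.1 mol
n(E) = 5330 / 22.4 = 237.9 mol
n(A) = 271.0 mol
n/ν for D = 141.1/3 = 47.03
n/ν for E = 237.9/3 = 79.30
n/ν for A = 271.0/4 = 67.75
Smallest n/ν is D → limiting reagent.
E consumed = (3/3) × 141.1 = 141.1 mol
E remaining = 237.9 − 141.1 = 96.80 mol
mass = 96.80 × 112.20 = 10860 g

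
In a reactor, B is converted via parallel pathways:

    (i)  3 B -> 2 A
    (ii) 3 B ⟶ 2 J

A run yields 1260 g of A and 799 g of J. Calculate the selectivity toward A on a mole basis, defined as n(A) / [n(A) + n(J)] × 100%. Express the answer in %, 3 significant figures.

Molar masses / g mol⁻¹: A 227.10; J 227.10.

n(A) = 1260 / 227.10 = 5.548 mol
n(J) = 799 / 227.10 = 3.518 mol
selectivity = 5.548/(5.548+3.518) × 100 = 61.20 %

61.2 %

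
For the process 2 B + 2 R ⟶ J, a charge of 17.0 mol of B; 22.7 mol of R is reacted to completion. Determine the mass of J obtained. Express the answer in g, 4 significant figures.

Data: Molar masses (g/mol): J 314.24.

2671 g

n(B) = 17.00 mol
n(R) = 22.70 mol
n/ν → B: 8.500, R: 11.35; B is limiting.
n(J) = (1/2) × 17.00 = 8.500 mol
mass = 8.500 × 314.24 = 2671 g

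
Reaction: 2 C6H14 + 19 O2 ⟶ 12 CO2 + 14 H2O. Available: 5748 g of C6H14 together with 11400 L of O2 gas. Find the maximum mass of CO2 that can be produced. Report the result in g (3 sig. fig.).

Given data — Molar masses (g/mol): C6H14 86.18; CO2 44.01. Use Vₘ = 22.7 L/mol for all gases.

n(C6H14) = 5748 / 86.18 = 66.70 mol
n(O2) = 11400 / 22.7 = 502.2 mol
n/ν for C6H14 = 66.70/2 = 33.35
n/ν for O2 = 502.2/19 = 26.43
Smallest n/ν is O2 → limiting reagent.
n(CO2) = (12/19) × 502.2 = 317.2 mol
mass = 317.2 × 44.01 = 13960 g

14000 g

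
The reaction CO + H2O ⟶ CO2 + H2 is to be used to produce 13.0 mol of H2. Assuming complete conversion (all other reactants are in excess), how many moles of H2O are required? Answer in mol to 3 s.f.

n(H2) = 13.00 mol
n(H2O) = (1/1) × 13.00 = 13.00 mol

13.0 mol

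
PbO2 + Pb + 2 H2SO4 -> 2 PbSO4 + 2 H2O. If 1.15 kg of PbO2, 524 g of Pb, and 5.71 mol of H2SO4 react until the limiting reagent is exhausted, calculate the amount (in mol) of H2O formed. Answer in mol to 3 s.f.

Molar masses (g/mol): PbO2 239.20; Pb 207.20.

n(PbO2) = 1.150×1000 / 239.20 = 4.808 mol
n(Pb) = 524.0 / 207.20 = 2.529 mol
n(H2SO4) = 5.710 mol
n/ν for PbO2 = 4.808/1 = 4.808
n/ν for Pb = 2.529/1 = 2.529
n/ν for H2SO4 = 5.710/2 = 2.855
Smallest n/ν is Pb → limiting reagent.
n(H2O) = (2/1) × 2.529 = 5.058 mol

5.06 mol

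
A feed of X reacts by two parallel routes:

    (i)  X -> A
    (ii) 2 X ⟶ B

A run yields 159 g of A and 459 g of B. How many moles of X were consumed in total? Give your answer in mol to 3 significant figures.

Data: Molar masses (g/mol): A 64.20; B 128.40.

9.63 mol

n(A) = 159 / 64.20 = 2.477 mol
n(B) = 459 / 128.40 = 3.575 mol
n(X) via (i) = (1/1)×2.477 = 2.477 mol
n(X) via (ii) = (2/1)×3.575 = 7.150 mol
total n(X) = 2.477 + 7.150 = 9.627 mol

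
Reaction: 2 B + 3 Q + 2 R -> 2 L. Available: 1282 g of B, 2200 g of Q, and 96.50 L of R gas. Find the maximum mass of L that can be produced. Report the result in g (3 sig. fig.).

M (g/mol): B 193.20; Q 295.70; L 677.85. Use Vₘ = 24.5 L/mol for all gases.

n(B) = 1282 / 193.20 = 6.636 mol
n(Q) = 2200 / 295.70 = 7.440 mol
n(R) = 96.50 / 24.5 = 3.939 mol
n/ν → B: 3.318, Q: 2.480, R: 1.970; R is limiting.
n(L) = (2/2) × 3.939 = 3.939 mol
mass = 3.939 × 677.85 = 2670 g

2670 g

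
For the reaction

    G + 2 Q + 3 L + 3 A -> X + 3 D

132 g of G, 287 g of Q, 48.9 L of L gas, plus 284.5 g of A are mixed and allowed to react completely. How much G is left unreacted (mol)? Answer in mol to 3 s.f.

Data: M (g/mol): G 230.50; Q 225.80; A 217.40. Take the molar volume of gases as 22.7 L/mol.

0.136 mol

n(G) = 132.0 / 230.50 = 0.5727 mol
n(Q) = 287.0 / 225.80 = 1.271 mol
n(L) = 48.90 / 22.7 = 2.154 mol
n(A) = 284.5 / 217.40 = 1.309 mol
n/ν → G: 0.5727, Q: 0.6355, L: 0.7180, A: 0.4363; A is limiting.
G consumed = (1/3) × 1.309 = 0.4363 mol
G remaining = 0.5727 − 0.4363 = 0.1364 mol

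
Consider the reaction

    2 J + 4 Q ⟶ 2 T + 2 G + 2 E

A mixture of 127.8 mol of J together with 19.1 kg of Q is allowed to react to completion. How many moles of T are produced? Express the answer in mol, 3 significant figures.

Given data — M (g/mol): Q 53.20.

n(J) = 127.8 mol
n(Q) = 19.10×1000 / 53.20 = 359.0 mol
n/ν for J = 127.8/2 = 63.90
n/ν for Q = 359.0/4 = 89.75
Smallest n/ν is J → limiting reagent.
n(T) = (2/2) × 127.8 = 127.8 mol

128 mol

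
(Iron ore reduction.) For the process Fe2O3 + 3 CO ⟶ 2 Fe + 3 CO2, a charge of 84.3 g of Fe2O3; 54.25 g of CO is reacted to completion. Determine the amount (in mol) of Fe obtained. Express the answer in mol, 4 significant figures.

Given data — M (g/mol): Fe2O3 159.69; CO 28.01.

n(Fe2O3) = 84.30 / 159.69 = 0.5279 mol
n(CO) = 54.25 / 28.01 = 1.937 mol
n/ν for Fe2O3 = 0.5279/1 = 0.5279
n/ν for CO = 1.937/3 = 0.6457
Smallest n/ν is Fe2O3 → limiting reagent.
n(Fe) = (2/1) × 0.5279 = 1.056 mol

1.056 mol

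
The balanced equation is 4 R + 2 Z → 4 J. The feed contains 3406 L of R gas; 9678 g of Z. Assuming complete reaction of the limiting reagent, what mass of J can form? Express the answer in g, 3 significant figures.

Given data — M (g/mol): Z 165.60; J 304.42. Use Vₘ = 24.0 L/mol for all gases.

35600 g

n(R) = 3406 / 24.0 = 141.9 mol
n(Z) = 9678 / 165.60 = 58.44 mol
n/ν for R = 141.9/4 = 35.48
n/ν for Z = 58.44/2 = 29.22
Smallest n/ν is Z → limiting reagent.
n(J) = (4/2) × 58.44 = 116.9 mol
mass = 116.9 × 304.42 = 35590 g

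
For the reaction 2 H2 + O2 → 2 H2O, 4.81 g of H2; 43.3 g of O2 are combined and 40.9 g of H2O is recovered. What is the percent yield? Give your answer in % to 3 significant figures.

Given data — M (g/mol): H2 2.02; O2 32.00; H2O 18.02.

n(H2) = 4.810 / 2.02 = 2.381 mol
n(O2) = 43.30 / 32.00 = 1.353 mol
n/ν for H2 = 2.381/2 = 1.191
n/ν for O2 = 1.353/1 = 1.353
Smallest n/ν is H2 → limiting reagent.
theoretical n(H2O) = (2/2) × 2.381 = 2.381 mol → 42.91 g
% yield = 40.9 / 42.91 × 100 = 95.32 %

95.3 %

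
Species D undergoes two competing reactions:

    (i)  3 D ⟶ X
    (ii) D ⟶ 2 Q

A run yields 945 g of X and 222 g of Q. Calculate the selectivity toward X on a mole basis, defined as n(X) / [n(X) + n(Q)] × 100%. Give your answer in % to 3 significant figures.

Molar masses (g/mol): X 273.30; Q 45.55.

41.5 %

n(X) = 945 / 273.30 = 3.458 mol
n(Q) = 222 / 45.55 = 4.874 mol
selectivity = 3.458/(3.458+4.874) × 100 = 41.50 %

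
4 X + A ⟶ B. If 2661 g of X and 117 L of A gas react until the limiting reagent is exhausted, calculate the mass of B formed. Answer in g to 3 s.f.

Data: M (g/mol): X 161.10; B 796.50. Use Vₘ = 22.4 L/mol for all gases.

n(X) = 2661 / 161.10 = 16.52 mol
n(A) = 117.0 / 22.4 = 5.223 mol
n/ν → X: 4.130, A: 5.223; X is limiting.
n(B) = (1/4) × 16.52 = 4.130 mol
mass = 4.130 × 796.50 = 3290 g

3290 g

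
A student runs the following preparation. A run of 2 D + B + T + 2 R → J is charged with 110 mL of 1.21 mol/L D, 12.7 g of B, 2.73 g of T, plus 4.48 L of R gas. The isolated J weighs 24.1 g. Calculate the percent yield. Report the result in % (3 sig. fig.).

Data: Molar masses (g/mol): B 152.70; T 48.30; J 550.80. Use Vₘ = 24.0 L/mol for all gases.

n(D) = 1.21 × 110.0/1000 = 0.1331 mol
n(B) = 12.70 / 152.70 = 0.08317 mol
n(T) = 2.730 / 48.30 = 0.05652 mol
n(R) = 4.480 / 24.0 = 0.1867 mol
n/ν → D: 0.06655, B: 0.08317, T: 0.05652, R: 0.09335; T is limiting.
theoretical n(J) = (1/1) × 0.05652 = 0.05652 mol → 31.13 g
% yield = 24.1 / 31.13 × 100 = 77.42 %

77.4 %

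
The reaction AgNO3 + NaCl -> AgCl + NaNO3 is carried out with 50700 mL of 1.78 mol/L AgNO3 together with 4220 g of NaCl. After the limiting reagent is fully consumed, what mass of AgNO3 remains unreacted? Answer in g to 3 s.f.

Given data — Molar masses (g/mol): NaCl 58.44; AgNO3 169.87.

3060 g

n(AgNO3) = 1.78 × 50700/1000 = 90.25 mol
n(NaCl) = 4220 / 58.44 = 72.21 mol
n/ν for AgNO3 = 90.25/1 = 90.25
n/ν for NaCl = 72.21/1 = 72.21
Smallest n/ν is NaCl → limiting reagent.
AgNO3 consumed = (1/1) × 72.21 = 72.21 mol
AgNO3 remaining = 90.25 − 72.21 = 18.04 mol
mass = 18.04 × 169.87 = 3064 g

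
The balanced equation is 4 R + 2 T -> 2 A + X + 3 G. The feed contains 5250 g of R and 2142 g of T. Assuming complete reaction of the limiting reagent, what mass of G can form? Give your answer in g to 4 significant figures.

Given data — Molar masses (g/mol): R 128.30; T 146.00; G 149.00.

n(R) = 5250 / 128.30 = 40.92 mol
n(T) = 2142 / 146.00 = 14.67 mol
n/ν → R: 10.23, T: 7.335; T is limiting.
n(G) = (3/2) × 14.67 = 22.01 mol
mass = 22.01 × 149.00 = 3279 g

3279 g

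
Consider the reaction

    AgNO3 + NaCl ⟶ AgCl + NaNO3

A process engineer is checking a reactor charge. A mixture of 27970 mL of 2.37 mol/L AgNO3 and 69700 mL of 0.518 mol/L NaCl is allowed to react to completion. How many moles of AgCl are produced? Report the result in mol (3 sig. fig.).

n(AgNO3) = 2.37 × 27970/1000 = 66.29 mol
n(NaCl) = 0.518 × 69700/1000 = 36.10 mol
n/ν for AgNO3 = 66.29/1 = 66.29
n/ν for NaCl = 36.10/1 = 36.10
Smallest n/ν is NaCl → limiting reagent.
n(AgCl) = (1/1) × 36.10 = 36.10 mol

36.1 mol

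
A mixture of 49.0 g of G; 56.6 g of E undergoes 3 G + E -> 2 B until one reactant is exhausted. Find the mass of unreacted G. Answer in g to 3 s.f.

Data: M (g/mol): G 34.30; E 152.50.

n(G) = 49.00 / 34.30 = 1.429 mol
n(E) = 56.60 / 152.50 = 0.3711 mol
n/ν for G = 1.429/3 = 0.4763
n/ν for E = 0.3711/1 = 0.3711
Smallest n/ν is E → limiting reagent.
G consumed = (3/1) × 0.3711 = 1.113 mol
G remaining = 1.429 − 1.113 = 0.3160 mol
mass = 0.3160 × 34.30 = 10.84 g

10.8 g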